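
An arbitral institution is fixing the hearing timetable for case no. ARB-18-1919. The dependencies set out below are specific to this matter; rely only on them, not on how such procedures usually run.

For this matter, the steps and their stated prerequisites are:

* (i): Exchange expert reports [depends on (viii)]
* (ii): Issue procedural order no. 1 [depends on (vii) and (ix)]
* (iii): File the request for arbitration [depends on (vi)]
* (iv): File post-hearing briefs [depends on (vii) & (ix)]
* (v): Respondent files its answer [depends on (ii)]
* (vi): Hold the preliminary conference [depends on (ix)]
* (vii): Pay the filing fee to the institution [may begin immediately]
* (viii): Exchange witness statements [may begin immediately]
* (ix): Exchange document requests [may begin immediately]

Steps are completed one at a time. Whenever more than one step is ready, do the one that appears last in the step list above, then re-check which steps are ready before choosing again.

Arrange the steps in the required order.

(ix) (viii) (vii) (vi) (iv) (iii) (ii) (v) (i)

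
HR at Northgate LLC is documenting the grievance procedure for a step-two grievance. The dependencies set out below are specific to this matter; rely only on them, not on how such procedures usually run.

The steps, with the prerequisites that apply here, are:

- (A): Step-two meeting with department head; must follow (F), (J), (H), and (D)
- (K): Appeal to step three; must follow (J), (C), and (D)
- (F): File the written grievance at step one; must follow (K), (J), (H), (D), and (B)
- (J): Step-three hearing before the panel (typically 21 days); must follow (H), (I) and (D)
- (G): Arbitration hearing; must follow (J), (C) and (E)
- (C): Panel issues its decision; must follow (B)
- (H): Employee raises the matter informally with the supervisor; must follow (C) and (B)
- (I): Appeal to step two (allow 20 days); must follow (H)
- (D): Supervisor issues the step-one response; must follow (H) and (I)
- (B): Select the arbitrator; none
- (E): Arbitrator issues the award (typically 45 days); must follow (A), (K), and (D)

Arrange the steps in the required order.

(B), (C), (H), (I), (D), (J), (K), (F), (A), (E), (G)

Only (B) has no prerequisites, so it is first.
Next only (C) has its prerequisites met → (C).
Next only (H) has its prerequisites met → (H).
(I) needed (H), now all done → (I).
(D) needed (H) and (I), now all done → (D).
That leaves (J) as the only ready step → (J).
That leaves (K) as the only ready step → (K).
(F) needed (K), (J), (H), (D) and (B), now all done → (F).
Next only (A) has its prerequisites met → (A).
Next only (E) has its prerequisites met → (E).
That leaves (G) as the only ready step → (G).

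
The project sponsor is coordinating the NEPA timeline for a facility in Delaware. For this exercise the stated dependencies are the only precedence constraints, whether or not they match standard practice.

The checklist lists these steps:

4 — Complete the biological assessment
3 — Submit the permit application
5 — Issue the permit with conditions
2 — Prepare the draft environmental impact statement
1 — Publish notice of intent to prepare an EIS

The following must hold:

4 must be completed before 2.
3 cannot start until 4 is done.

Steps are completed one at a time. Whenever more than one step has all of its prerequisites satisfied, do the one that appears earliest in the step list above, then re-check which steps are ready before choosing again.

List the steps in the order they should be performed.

Nothing is required for 4, 5 and 1. 4 is listed earlier → 4 first.
3 and 2 now also ready, so the ready set is {3, 5, 2, 1}; 3 is listed earlier → 3.
Now 5, 2 and 1 have their prerequisites met. 5 is listed earlier, so 5 next.
Now 2 and 1 have their prerequisites met. 2 is listed earlier, so 2 next.
1 is the only step now ready → 1.

4 3 5 2 1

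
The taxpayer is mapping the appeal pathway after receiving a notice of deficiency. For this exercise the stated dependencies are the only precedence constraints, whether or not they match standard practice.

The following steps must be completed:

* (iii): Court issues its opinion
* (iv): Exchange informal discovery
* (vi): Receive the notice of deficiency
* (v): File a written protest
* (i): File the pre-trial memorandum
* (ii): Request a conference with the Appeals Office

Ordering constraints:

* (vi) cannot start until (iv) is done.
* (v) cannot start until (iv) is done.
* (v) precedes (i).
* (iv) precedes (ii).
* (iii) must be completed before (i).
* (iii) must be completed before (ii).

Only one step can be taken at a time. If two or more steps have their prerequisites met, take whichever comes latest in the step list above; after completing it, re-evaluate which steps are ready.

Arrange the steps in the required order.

(iv) (v) (vi) (iii) (ii) (i)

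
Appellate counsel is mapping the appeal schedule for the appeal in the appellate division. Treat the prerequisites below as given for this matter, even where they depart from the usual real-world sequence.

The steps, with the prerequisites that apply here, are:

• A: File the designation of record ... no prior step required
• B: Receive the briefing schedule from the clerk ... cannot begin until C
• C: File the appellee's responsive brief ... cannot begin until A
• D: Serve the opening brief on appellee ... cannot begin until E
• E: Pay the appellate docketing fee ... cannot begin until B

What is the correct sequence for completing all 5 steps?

A, C, B, E, D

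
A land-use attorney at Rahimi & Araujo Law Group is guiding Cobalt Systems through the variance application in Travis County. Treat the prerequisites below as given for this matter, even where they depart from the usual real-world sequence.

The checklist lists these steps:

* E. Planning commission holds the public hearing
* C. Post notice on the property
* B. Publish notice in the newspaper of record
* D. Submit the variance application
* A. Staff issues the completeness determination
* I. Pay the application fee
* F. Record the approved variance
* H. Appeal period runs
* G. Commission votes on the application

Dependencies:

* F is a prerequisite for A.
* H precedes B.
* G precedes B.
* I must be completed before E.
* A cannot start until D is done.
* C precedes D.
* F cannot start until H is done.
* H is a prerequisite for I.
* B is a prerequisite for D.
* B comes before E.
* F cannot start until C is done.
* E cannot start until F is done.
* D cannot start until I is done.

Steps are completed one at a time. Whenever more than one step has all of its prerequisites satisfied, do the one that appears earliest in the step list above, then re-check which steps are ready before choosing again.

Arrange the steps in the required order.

C, H, I, F, G, B, E, D, A

C, H and G have no prerequisites; C is listed earlier, so C is first.
Now H and G have their prerequisites met. H is listed earlier, so H next.
I and F now also ready, so the ready set is {I, F, G}; I is listed earlier → I.
Now F and G have their prerequisites met. F is listed earlier, so F next.
That leaves G as the only ready step → G.
B needed H and G, now all done → B.
E and D are both available; E is listed earlier → E.
D needed C, B and I, now all done → D.
A needed D and F, now all done → A.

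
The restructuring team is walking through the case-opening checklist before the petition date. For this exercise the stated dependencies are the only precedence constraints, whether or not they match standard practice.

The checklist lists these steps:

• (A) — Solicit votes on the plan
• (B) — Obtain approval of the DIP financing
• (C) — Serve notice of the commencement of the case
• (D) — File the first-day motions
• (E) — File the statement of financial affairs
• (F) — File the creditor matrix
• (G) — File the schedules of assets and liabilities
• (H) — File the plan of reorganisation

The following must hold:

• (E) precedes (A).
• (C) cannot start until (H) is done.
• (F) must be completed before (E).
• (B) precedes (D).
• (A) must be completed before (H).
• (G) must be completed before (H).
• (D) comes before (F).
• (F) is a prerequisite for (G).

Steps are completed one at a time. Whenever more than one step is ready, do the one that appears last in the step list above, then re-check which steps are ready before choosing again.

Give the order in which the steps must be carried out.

(B) has no prerequisites → (B) first.
(D) needed (B), now all done → (D).
Next only (F) has its prerequisites met → (F).
(G) and (E) are both available; (G) is listed later → (G).
(E) needed (F), now all done → (E).
Next only (A) has its prerequisites met → (A).
(H) is the only step now ready → (H).
That leaves (C) as the only ready step → (C).

(B) → (D) → (F) → (G) → (E) → (A) → (H) → (C)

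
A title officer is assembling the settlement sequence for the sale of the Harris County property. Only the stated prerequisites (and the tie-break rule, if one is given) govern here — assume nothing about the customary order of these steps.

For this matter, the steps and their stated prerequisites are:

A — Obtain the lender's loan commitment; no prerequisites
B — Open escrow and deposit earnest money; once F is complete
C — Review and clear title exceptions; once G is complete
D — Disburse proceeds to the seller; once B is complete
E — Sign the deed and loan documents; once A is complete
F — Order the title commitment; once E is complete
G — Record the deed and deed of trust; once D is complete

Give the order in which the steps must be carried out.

A E F B D G C

A is the only step with nothing outstanding, so it goes first.
E needed A, now all done → E.
That leaves F as the only ready step → F.
Next only B has its prerequisites met → B.
D needed B, now all done → D.
G is the only step now ready → G.
C needed G, now all done → C.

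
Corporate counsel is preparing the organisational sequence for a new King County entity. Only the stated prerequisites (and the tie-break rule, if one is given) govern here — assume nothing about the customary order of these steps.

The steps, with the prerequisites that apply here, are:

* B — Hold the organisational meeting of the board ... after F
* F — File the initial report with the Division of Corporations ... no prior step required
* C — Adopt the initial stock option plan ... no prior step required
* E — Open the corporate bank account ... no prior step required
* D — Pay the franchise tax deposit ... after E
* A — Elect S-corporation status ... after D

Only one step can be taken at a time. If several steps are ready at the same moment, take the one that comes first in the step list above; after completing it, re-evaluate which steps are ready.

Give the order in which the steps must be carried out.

Nothing is required for F, C and E. F is listed earlier → F first.
Now B, C and E have their prerequisites met. B is listed earlier, so B next.
C and E are both available; C is listed earlier → C.
Next only E has its prerequisites met → E.
D is the only step now ready → D.
A needed D, now all done → A.

F, B, C, E, D, A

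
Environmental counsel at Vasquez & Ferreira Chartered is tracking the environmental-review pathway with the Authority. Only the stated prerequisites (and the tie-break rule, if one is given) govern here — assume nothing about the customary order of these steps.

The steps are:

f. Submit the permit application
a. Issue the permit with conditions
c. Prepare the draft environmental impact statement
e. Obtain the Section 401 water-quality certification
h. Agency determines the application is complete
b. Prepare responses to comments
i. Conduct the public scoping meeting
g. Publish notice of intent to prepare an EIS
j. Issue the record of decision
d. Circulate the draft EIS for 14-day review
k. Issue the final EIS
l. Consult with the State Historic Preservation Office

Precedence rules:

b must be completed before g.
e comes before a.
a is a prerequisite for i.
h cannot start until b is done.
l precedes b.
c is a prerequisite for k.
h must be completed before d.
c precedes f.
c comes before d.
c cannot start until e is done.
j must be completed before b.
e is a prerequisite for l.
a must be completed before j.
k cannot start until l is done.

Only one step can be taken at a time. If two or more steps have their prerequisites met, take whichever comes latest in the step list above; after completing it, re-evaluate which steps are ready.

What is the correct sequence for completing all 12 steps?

e l c k a j i b g h d f

e is the only step with nothing outstanding, so it goes first.
Ready: l, c and a. l is listed later → l.
Now c and a have their prerequisites met. c is listed later, so c next.
Now k, a and f have their prerequisites met. k is listed later, so k next.
a and f are both available; a is listed later → a.
j and i now also ready, so the ready set is {j, i, f}; j is listed later → j.
Ready: i, b and f. i is listed later → i.
b and f are both available; b is listed later → b.
Now g, h and f have their prerequisites met. g is listed later, so g next.
Ready: h and f. h is listed later → h.
Now d and f have their prerequisites met. d is listed later, so d next.
f needed c, now all done → f.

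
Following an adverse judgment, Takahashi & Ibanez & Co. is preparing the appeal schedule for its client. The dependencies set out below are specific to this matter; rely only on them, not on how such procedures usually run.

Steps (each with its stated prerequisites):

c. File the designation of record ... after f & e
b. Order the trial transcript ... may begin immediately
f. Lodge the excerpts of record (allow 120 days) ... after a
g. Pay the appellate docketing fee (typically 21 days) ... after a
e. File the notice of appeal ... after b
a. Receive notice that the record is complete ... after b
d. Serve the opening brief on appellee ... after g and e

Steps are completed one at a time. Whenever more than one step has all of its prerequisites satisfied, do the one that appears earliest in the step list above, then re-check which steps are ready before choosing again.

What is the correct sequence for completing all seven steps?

b is the only step with nothing outstanding, so it goes first.
e and a are both available; e is listed earlier → e.
That leaves a as the only ready step → a.
Now f and g have their prerequisites met. f is listed earlier, so f next.
c and g are both available; c is listed earlier → c.
Next only g has its prerequisites met → g.
Next only d has its prerequisites met → d.

b, e, a, f, c, g, d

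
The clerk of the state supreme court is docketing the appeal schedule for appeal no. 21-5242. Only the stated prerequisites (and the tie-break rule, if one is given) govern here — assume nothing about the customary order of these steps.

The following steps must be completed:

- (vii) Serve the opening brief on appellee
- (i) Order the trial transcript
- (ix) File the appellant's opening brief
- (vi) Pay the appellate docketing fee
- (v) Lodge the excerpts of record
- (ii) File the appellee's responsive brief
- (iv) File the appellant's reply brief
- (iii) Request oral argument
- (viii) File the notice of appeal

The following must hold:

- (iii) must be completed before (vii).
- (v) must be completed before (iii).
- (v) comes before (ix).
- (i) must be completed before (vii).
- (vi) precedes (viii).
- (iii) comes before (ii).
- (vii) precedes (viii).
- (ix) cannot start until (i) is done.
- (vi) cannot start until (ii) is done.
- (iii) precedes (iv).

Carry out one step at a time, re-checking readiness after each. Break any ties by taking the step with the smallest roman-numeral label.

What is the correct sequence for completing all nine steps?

(i), (v), (iii), (ii), (iv), (vi), (vii), (viii), (ix)

(i) and (v) have no prerequisites; (i) has the earlier label, so (i) is first.
That leaves (v) as the only ready step → (v).
(iii) and (ix) are both available; (iii) has the earlier label → (iii).
Ready: (ii), (iv), (vii) and (ix). (ii) has the earlier label → (ii).
(vi) now also ready, so the ready set is {(iv), (vi), (vii), (ix)}; (iv) has the earlier label → (iv).
(vi), (vii) and (ix) are all available; (vi) has the earlier label → (vi).
Now (vii) and (ix) have their prerequisites met. (vii) has the earlier label, so (vii) next.
Now (viii) and (ix) have their prerequisites met. (viii) has the earlier label, so (viii) next.
Next only (ix) has its prerequisites met → (ix).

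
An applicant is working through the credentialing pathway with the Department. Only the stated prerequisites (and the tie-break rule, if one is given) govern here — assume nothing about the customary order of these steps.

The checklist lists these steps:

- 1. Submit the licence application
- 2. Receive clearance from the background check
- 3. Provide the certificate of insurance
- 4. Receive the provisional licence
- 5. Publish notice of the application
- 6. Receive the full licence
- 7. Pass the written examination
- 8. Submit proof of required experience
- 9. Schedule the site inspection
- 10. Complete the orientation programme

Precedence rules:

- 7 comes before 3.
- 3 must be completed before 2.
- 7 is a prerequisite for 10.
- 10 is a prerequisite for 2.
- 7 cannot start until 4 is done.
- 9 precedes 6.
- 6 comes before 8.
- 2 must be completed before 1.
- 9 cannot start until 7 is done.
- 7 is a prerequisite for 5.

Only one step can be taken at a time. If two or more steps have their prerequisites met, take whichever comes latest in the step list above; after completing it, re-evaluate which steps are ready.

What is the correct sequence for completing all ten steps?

4, 7, 10, 9, 6, 8, 5, 3, 2, 1

4 has no prerequisites → 4 first.
Next only 7 has its prerequisites met → 7.
Now 10, 9, 5 and 3 have their prerequisites met. 10 is listed later, so 10 next.
Now 9, 5 and 3 have their prerequisites met. 9 is listed later, so 9 next.
6 now also ready, so the ready set is {6, 5, 3}; 6 is listed later → 6.
8, 5 and 3 are all available; 8 is listed later → 8.
5 and 3 are both available; 5 is listed later → 5.
3 needed 7, now all done → 3.
2 is the only step now ready → 2.
1 needed 2, now all done → 1.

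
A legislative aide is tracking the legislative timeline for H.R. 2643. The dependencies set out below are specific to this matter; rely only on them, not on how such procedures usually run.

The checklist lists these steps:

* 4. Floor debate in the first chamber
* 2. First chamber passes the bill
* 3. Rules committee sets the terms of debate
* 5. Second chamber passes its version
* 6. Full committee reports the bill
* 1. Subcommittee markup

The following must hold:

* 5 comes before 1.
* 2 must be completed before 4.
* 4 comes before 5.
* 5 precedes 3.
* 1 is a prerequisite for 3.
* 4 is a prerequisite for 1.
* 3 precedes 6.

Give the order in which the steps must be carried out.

2 → 4 → 5 → 1 → 3 → 6

2 is the only step with nothing outstanding, so it goes first.
4 is the only step now ready → 4.
5 needed 4, now all done → 5.
1 needed 4 and 5, now all done → 1.
Next only 3 has its prerequisites met → 3.
6 needed 3, now all done → 6.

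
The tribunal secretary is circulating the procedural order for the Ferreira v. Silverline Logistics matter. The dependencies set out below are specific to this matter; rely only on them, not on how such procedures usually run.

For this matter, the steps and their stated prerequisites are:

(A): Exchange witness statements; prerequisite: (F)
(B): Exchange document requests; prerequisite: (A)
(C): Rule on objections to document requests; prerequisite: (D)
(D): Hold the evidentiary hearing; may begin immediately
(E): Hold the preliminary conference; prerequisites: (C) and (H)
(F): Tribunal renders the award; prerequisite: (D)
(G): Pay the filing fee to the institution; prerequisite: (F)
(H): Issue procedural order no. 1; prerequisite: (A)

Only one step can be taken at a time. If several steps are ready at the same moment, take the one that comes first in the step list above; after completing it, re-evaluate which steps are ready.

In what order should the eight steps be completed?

(D) (C) (F) (A) (B) (G) (H) (E)

(D) is the only step with nothing outstanding, so it goes first.
(C) and (F) are both available; (C) is listed earlier → (C).
Next only (F) has its prerequisites met → (F).
Ready: (A) and (G). (A) is listed earlier → (A).
(B) and (H) now also ready, so the ready set is {(B), (G), (H)}; (B) is listed earlier → (B).
(G) and (H) are both available; (G) is listed earlier → (G).
(H) is the only step now ready → (H).
(E) needed (C) and (H), now all done → (E).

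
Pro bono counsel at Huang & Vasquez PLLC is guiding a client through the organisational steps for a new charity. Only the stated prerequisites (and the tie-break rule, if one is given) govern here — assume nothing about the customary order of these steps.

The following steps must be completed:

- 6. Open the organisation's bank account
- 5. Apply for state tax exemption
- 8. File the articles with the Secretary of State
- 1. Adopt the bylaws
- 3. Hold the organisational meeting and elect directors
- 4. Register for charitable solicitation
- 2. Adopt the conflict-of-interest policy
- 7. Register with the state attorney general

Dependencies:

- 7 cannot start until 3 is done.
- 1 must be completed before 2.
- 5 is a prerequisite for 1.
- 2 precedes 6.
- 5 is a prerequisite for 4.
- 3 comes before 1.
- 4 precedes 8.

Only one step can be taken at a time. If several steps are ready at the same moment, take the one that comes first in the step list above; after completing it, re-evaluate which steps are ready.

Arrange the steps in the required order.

5, 3, 1, 4, 8, 2, 6, 7

5 and 3 have no prerequisites; 5 is listed earlier, so 5 is first.
Now 3 and 4 have their prerequisites met. 3 is listed earlier, so 3 next.
Ready: 1, 4 and 7. 1 is listed earlier → 1.
4, 2 and 7 are all available; 4 is listed earlier → 4.
8, 2 and 7 are all available; 8 is listed earlier → 8.
Ready: 2 and 7. 2 is listed earlier → 2.
Ready: 6 and 7. 6 is listed earlier → 6.
That leaves 7 as the only ready step → 7.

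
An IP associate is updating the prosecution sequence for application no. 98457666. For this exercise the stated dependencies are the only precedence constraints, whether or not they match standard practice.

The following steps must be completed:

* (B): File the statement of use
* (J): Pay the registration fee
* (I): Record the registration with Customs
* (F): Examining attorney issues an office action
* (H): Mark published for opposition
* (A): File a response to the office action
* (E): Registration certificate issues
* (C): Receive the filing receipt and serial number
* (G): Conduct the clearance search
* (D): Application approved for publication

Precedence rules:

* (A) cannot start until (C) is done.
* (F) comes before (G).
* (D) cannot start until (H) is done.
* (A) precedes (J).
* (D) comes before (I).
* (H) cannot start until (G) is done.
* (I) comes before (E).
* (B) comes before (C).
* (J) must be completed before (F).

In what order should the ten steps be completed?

Only (B) has no prerequisites, so it is first.
(C) needed (B), now all done → (C).
Next only (A) has its prerequisites met → (A).
That leaves (J) as the only ready step → (J).
(F) is the only step now ready → (F).
Next only (G) has its prerequisites met → (G).
(H) needed (G), now all done → (H).
(D) needed (H), now all done → (D).
(I) needed (D), now all done → (I).
Next only (E) has its prerequisites met → (E).

(B) (C) (A) (J) (F) (G) (H) (D) (I) (E)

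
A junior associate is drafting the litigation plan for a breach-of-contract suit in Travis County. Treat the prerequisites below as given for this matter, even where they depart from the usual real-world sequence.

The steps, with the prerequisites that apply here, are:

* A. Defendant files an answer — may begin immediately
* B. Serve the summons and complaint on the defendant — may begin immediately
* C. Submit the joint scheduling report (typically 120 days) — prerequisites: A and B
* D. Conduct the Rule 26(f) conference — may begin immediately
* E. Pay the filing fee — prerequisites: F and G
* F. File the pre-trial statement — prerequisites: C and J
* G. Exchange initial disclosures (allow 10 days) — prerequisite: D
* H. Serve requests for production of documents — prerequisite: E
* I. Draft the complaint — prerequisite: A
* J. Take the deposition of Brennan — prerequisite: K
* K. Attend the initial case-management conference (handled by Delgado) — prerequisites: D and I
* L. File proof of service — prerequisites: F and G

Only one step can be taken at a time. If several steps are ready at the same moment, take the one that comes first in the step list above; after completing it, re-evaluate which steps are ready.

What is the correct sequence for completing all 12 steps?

A, B and D have no prerequisites; A is listed earlier, so A is first.
I now also ready, so the ready set is {B, D, I}; B is listed earlier → B.
C, D and I are all available; C is listed earlier → C.
D and I are both available; D is listed earlier → D.
G now also ready, so the ready set is {G, I}; G is listed earlier → G.
I needed A, now all done → I.
K is the only step now ready → K.
That leaves J as the only ready step → J.
Next only F has its prerequisites met → F.
E and L are both available; E is listed earlier → E.
Now H and L have their prerequisites met. H is listed earlier, so H next.
L is the only step now ready → L.

A B C D G I K J F E H L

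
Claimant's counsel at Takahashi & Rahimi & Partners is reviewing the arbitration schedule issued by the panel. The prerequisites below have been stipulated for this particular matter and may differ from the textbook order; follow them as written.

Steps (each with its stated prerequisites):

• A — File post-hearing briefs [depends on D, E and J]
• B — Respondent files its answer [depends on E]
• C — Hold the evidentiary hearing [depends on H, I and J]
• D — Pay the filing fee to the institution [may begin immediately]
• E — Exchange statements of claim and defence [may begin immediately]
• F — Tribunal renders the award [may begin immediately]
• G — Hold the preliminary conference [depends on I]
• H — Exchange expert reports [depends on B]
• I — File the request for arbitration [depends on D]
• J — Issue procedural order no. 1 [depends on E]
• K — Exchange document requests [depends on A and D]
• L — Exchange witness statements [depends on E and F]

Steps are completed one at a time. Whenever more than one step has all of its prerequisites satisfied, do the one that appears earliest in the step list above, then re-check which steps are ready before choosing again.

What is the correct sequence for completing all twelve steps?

D E B F H I G J A C K L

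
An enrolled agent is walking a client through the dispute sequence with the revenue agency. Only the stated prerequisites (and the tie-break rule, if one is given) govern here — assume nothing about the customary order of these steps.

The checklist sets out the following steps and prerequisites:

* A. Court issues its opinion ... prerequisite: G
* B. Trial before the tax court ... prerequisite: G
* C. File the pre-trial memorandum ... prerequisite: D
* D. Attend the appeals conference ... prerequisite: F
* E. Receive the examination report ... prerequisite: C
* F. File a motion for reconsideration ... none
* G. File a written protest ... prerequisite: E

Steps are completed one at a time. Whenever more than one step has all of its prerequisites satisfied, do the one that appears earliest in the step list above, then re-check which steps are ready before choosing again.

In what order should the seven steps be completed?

F has no prerequisites → F first.
Next only D has its prerequisites met → D.
C is the only step now ready → C.
E needed C, now all done → E.
G is the only step now ready → G.
Ready: A and B. A is listed earlier → A.
Next only B has its prerequisites met → B.

F D C E G A B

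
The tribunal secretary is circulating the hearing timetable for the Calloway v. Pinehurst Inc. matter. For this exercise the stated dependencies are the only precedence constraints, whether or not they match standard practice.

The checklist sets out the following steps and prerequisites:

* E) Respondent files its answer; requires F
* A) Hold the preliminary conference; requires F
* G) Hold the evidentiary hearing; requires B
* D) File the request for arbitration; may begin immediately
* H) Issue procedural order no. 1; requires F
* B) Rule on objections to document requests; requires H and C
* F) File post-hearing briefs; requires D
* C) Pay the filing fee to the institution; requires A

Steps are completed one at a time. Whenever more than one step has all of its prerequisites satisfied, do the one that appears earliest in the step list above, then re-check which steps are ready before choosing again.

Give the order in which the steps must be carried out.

D, F, E, A, H, C, B, G

D is the only step with nothing outstanding, so it goes first.
F is the only step now ready → F.
E, A and H are all available; E is listed earlier → E.
Ready: A and H. A is listed earlier → A.
C now also ready, so the ready set is {H, C}; H is listed earlier → H.
C needed A, now all done → C.
B needed H and C, now all done → B.
Next only G has its prerequisites met → G.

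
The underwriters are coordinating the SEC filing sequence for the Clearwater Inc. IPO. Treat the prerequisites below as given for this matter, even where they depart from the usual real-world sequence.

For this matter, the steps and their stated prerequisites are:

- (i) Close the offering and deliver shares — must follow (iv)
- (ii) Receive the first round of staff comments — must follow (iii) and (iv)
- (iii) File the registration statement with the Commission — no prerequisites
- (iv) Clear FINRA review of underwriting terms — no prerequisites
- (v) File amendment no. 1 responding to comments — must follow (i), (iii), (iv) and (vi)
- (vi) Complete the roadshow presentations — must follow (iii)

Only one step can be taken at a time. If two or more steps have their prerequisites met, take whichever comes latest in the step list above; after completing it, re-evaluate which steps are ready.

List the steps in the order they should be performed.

(iv) and (iii) have no prerequisites; (iv) is listed later, so (iv) is first.
(i) now also ready, so the ready set is {(iii), (i)}; (iii) is listed later → (iii).
(vi) and (ii) now also ready, so the ready set is {(vi), (ii), (i)}; (vi) is listed later → (vi).
Now (ii) and (i) have their prerequisites met. (ii) is listed later, so (ii) next.
(i) needed (iv), now all done → (i).
(v) needed (vi), (iv), (iii) and (i), now all done → (v).

(iv) → (iii) → (vi) → (ii) → (i) → (v)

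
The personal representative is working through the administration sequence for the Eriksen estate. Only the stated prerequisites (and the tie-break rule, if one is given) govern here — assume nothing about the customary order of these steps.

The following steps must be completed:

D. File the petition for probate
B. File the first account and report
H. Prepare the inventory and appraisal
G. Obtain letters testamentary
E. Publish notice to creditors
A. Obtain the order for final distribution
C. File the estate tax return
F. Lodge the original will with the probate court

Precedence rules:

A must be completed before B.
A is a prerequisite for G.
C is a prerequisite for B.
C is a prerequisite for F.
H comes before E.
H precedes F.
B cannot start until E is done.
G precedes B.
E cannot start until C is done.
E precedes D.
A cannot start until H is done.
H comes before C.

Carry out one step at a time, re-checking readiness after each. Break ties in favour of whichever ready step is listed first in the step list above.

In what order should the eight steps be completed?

Only H has no prerequisites, so it is first.
Now A and C have their prerequisites met. A is listed earlier, so A next.
Now G and C have their prerequisites met. G is listed earlier, so G next.
C needed H, now all done → C.
Ready: E and F. E is listed earlier → E.
D and B now also ready, so the ready set is {D, B, F}; D is listed earlier → D.
B and F are both available; B is listed earlier → B.
F is the only step now ready → F.

H A G C E D B F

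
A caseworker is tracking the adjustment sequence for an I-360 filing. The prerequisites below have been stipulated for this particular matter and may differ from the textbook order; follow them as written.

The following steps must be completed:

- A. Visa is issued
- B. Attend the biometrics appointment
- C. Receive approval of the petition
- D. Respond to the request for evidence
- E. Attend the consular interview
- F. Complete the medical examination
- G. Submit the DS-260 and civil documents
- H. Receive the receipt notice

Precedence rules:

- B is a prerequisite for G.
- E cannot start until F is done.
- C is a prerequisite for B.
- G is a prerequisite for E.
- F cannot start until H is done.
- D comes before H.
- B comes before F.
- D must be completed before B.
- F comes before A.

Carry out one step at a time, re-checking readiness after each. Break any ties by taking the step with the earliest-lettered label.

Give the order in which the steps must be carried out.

C, D, B, G, H, F, A, E

C and D have no prerequisites; C has the earlier label, so C is first.
That leaves D as the only ready step → D.
Ready: B and H. B has the earlier label → B.
Ready: G and H. G has the earlier label → G.
That leaves H as the only ready step → H.
F needed B and H, now all done → F.
Now A and E have their prerequisites met. A has the earlier label, so A next.
That leaves E as the only ready step → E.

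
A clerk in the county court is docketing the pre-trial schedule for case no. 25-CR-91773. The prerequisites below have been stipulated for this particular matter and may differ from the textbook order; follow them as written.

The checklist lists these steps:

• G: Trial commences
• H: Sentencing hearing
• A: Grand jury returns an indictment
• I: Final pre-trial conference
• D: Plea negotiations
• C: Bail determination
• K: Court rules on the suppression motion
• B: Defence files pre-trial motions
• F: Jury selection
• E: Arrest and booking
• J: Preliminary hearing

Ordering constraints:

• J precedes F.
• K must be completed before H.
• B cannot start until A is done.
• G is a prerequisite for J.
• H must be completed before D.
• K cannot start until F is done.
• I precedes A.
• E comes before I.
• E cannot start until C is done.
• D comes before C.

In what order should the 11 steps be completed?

G J F K H D C E I A B

G is the only step with nothing outstanding, so it goes first.
J is the only step now ready → J.
That leaves F as the only ready step → F.
K needed F, now all done → K.
H needed K, now all done → H.
D is the only step now ready → D.
C needed D, now all done → C.
E needed C, now all done → E.
That leaves I as the only ready step → I.
Next only A has its prerequisites met → A.
Next only B has its prerequisites met → B.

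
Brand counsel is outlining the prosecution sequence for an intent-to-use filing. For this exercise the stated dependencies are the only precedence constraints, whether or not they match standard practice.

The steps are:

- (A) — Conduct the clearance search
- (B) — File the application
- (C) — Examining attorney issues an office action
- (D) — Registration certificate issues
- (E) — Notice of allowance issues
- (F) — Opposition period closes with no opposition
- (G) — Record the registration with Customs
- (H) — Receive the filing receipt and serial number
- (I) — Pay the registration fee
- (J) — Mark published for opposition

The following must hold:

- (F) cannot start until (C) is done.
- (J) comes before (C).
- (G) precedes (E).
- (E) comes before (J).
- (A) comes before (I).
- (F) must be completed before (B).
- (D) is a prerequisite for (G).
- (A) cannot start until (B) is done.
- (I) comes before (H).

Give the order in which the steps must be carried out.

(D) → (G) → (E) → (J) → (C) → (F) → (B) → (A) → (I) → (H)

Only (D) has no prerequisites, so it is first.
That leaves (G) as the only ready step → (G).
(E) is the only step now ready → (E).
(J) needed (E), now all done → (J).
(C) needed (J), now all done → (C).
That leaves (F) as the only ready step → (F).
(B) needed (F), now all done → (B).
(A) is the only step now ready → (A).
Next only (I) has its prerequisites met → (I).
That leaves (H) as the only ready step → (H).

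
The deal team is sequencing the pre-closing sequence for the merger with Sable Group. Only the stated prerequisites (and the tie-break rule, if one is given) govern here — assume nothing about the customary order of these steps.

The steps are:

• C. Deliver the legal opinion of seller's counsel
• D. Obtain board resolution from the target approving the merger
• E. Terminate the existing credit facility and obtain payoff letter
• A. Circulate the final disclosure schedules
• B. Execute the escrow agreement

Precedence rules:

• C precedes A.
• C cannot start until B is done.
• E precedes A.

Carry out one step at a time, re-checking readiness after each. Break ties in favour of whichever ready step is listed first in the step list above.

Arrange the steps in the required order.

D, E and B have no prerequisites; D is listed earlier, so D is first.
E and B are both available; E is listed earlier → E.
Next only B has its prerequisites met → B.
C needed B, now all done → C.
Next only A has its prerequisites met → A.

D E B C A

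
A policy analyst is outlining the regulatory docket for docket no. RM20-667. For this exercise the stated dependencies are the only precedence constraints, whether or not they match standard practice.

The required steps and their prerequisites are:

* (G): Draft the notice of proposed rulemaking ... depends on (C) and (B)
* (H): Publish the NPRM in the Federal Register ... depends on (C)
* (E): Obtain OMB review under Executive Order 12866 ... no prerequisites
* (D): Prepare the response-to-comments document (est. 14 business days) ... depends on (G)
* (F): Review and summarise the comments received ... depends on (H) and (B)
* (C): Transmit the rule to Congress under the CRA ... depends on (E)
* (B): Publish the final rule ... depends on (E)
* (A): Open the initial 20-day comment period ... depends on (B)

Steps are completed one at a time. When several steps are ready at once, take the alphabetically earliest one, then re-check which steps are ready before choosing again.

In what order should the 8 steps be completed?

(E) (B) (A) (C) (G) (D) (H) (F)

(E) has no prerequisites → (E) first.
(B) and (C) are both available; (B) has the earlier label → (B).
Ready: (A) and (C). (A) has the earlier label → (A).
Next only (C) has its prerequisites met → (C).
(G) and (H) are both available; (G) has the earlier label → (G).
Now (D) and (H) have their prerequisites met. (D) has the earlier label, so (D) next.
(H) needed (C), now all done → (H).
(F) needed (B) and (H), now all done → (F).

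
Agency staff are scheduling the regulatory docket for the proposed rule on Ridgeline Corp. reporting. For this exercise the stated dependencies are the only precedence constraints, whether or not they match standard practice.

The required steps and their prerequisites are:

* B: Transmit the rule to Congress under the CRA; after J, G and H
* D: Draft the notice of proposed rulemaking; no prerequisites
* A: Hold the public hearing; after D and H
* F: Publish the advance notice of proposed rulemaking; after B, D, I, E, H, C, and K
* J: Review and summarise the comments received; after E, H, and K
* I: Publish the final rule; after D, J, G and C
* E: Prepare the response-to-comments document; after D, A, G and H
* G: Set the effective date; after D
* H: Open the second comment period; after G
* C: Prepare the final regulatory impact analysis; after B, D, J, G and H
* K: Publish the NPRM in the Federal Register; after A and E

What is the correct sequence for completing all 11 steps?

D → G → H → A → E → K → J → B → C → I → F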